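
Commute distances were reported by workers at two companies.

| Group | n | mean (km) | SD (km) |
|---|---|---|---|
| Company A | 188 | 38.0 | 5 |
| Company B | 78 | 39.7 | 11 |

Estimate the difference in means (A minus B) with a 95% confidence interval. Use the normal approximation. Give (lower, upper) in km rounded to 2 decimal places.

Standard errors of each mean: 5/√188 = 0.3647 and 11/√78 = 1.2455.
SE(x̄₁ − x̄₂) = √(0.3647² + 1.2455²) = 1.2978 for independent samples with unequal variances.
With z* = 1.960, the margin is 1.960 × 1.2978 = 2.5437.
x̄₁ − x̄₂ = 38.0 − 39.7 = -1.7000; the interval is -1.7000 ± 2.5437 = (-4.24, 0.84).

(-4.24, 0.84)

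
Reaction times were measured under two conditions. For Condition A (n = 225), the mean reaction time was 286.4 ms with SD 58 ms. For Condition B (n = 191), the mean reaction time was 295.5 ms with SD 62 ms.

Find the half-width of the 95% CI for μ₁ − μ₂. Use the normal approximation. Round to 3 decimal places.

Per-group SEs: s₁/√n₁ = 58/√225 = 3.8667, s₂/√n₂ = 62/√191 = 4.4862.
Unpooled SE of the difference: √(14.95136889 + 20.12599044) = 5.9226.
Margin of error = z* · SE = 1.960 × 5.9226 = 11.6083.

11.608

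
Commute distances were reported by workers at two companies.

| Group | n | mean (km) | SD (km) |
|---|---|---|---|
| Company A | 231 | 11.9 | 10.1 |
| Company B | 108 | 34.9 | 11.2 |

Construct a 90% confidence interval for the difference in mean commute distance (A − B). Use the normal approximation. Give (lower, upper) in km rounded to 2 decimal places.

(-25.08, -20.92)

Standard errors of each mean: 10.1/√231 = 0.6645 and 11.2/√108 = 1.0777.
SE(x̄₁ − x̄₂) = √(0.6645² + 1.0777²) = 1.2661 for independent samples with unequal variances.
With z* = 1.645, the margin is 1.645 × 1.2661 = 2.0827.
x̄₁ − x̄₂ = 11.9 − 34.9 = -23.0000; the interval is -23.0000 ± 2.0827 = (-25.08, -20.92).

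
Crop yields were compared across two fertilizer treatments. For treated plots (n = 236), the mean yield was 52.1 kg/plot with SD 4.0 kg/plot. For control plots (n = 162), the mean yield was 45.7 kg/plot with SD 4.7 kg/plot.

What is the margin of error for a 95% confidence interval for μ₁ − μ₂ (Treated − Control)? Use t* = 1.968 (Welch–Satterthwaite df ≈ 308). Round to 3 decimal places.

0.889

SE₁ = s₁/√n₁ = 4.0/√236 = 0.2604; SE₂ = 4.7/√162 = 0.3693.
Independent samples, unequal variances: SE_diff = √(SE₁² + SE₂²) = √(0.06780816 + 0.13638249) = 0.4519.
t* = 1.968, so margin of error = 1.968 × 0.4519 = 0.8893.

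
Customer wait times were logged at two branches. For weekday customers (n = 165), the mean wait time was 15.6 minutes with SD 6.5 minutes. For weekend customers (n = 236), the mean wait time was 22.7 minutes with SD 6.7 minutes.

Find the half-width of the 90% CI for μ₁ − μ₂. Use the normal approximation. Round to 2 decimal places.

1.10

Standard errors of each mean: 6.5/√165 = 0.5060 and 6.7/√236 = 0.4361.
SE(x̄₁ − x̄₂) = √(0.5060² + 0.4361²) = 0.6680 for independent samples with unequal variances.
With z* = 1.645, the margin is 1.645 × 0.6680 = 1.0989.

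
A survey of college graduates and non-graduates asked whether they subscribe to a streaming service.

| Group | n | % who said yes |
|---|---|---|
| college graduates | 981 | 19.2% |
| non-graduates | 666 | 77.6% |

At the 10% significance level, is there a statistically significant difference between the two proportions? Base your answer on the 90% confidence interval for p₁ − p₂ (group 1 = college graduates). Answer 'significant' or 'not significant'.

Each SE is √(p̂(1−p̂)/n): √(0.1920·0.8080/981) = 0.01258 and √(0.7760·0.2240/666) = 0.01616.
SE(p̂₁ − p̂₂) = √(SE₁² + SE₂²) = √(0.0001582564 + 0.0002611456) = 0.02048, since the two samples are independent.
At 90% confidence z* = 1.645; margin = 1.645 × 0.02048 = 0.03369.
The difference is 0.1920 − 0.7760 = -0.5840, so the interval is -0.5840 ± 0.03369 = (-0.61769, -0.55031).
The interval (-0.61769, -0.55031) does not contain 0, so the difference is significant.

significant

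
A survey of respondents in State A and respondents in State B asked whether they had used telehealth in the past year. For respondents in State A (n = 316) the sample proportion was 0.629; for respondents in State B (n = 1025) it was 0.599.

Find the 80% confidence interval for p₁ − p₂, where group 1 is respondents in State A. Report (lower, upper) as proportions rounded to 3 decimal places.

(-0.010, 0.070)

SE₁ = √(p̂₁(1−p̂₁)/n₁) = √(0.6290·0.3710/316) = 0.02717; SE₂ = √(0.5990·0.4010/1025) = 0.01531.
Independent samples: SE of the difference = √(SE₁² + SE₂²) = √(0.0007382089 + 0.0002343961) = 0.03119.
z* for 80% confidence is 1.282, so the margin of error is 1.282 × 0.03119 = 0.03999.
Point estimate p̂₁ − p̂₂ = 0.6290 − 0.5990 = 0.0300.
0.0300 ± 0.03999 → (-0.010, 0.070).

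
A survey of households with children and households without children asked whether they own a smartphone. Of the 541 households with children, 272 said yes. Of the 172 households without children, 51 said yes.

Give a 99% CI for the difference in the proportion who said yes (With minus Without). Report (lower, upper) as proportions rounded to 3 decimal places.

p̂₁ = 272/541 = 0.5028 and p̂₂ = 51/172 = 0.2965.
SE₁ = √(p̂₁(1−p̂₁)/n₁) = √(0.5028·0.4972/541) = 0.02150; SE₂ = √(0.2965·0.7035/172) = 0.03482.
Independent samples: SE of the difference = √(SE₁² + SE₂²) = √(0.00046225 + 0.0012124324) = 0.04092.
z* for 99% confidence is 2.576, so the margin of error is 2.576 × 0.04092 = 0.10541.
Point estimate p̂₁ − p̂₂ = 0.5028 − 0.2965 = 0.2063.
0.2063 ± 0.10541 → (0.101, 0.312).

(0.101, 0.312)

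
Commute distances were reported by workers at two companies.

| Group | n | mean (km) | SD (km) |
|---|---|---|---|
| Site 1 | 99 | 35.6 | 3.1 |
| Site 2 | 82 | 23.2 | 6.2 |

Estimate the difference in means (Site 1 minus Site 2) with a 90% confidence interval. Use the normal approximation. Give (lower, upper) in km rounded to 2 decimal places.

(11.16, 13.64)

Standard errors of each mean: 3.1/√99 = 0.3116 and 6.2/√82 = 0.6847.
SE(x̄₁ − x̄₂) = √(0.3116² + 0.6847²) = 0.7523 for independent samples with unequal variances.
With z* = 1.645, the margin is 1.645 × 0.7523 = 1.2375.
x̄₁ − x̄₂ = 35.6 − 23.2 = 12.4000; the interval is 12.4000 ± 1.2375 = (11.16, 13.64).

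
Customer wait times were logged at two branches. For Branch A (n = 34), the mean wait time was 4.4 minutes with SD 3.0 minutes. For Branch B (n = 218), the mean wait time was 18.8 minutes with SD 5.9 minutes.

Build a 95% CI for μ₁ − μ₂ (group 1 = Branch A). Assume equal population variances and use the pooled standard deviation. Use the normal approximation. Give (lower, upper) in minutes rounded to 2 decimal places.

s_p = √[((n₁−1)s₁² + (n₂−1)s₂²)/(n₁+n₂−2)] = √[(33·3.0² + 217·5.9²)/250] = 5.6038.
SE = 5.6038·√(1/34 + 1/218) = 1.0333.
With z* = 1.960, margin = 1.960 × 1.0333 = 2.0253.
x̄₁ − x̄₂ = 4.4 − 18.8 = -14.4000; interval -14.4000 ± 2.0253 = (-16.43, -12.37).

(-16.43, -12.37)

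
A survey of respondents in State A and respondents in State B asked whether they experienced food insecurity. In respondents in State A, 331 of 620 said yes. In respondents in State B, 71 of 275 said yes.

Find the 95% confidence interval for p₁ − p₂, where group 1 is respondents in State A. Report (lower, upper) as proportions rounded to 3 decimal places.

(0.211, 0.341)

First, p̂₁ = 331/620 = 0.5339; p̂₂ = 71/275 = 0.2582.
The two standard errors are √(0.5339×0.4661/620) = 0.02003 and √(0.2582×0.7418/275) = 0.02639.
Because the samples are independent, SE_diff = √(0.02003² + 0.02639²) = 0.03313.
Using z* = 1.960 for 95%, ME = 1.960 × 0.03313 = 0.06493.
p̂₁ − p̂₂ = 0.2757; interval 0.2757 ± 0.06493 gives (0.211, 0.341).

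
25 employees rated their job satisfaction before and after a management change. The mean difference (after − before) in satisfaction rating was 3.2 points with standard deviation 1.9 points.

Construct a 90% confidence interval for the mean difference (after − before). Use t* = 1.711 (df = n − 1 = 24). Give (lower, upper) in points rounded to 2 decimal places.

(2.55, 3.85)

This is a matched-pairs design, so SE = s_d/√n = 1.9/√25 = 0.3800.
Margin = 1.711 × 0.3800 = 0.6502; the interval is 3.2 ± 0.6502 = (2.55, 3.85).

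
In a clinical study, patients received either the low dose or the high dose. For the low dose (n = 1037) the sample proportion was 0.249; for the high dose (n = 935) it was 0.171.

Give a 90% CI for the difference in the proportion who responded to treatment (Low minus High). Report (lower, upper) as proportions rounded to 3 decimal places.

The two standard errors are √(0.2490×0.7510/1037) = 0.01343 and √(0.1710×0.8290/935) = 0.01231.
Because the samples are independent, SE_diff = √(0.01343² + 0.01231²) = 0.01822.
Using z* = 1.645 for 90%, ME = 1.645 × 0.01822 = 0.02997.
p̂₁ − p̂₂ = 0.0780; interval 0.0780 ± 0.02997 gives (0.048, 0.108).

(0.048, 0.108)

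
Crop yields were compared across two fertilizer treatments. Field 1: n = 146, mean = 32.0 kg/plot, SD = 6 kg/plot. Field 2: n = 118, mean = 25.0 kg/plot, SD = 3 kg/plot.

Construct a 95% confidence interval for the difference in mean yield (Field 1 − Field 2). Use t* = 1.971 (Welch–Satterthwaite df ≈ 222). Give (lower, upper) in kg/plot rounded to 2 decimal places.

(5.88, 8.12)

Standard errors of each mean: 6/√146 = 0.4966 and 3/√118 = 0.2762.
SE(x̄₁ − x̄₂) = √(0.4966² + 0.2762²) = 0.5682 for independent samples with unequal variances.
With t* = 1.971, the margin is 1.971 × 0.5682 = 1.1199.
x̄₁ − x̄₂ = 32.0 − 25.0 = 7.0000; the interval is 7.0000 ± 1.1199 = (5.88, 8.12).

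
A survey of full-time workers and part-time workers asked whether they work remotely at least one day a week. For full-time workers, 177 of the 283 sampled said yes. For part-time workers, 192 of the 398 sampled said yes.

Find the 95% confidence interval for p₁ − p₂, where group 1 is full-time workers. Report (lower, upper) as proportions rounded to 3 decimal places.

(0.068, 0.218)

First, p̂₁ = 177/283 = 0.6254; p̂₂ = 192/398 = 0.4824.
The two standard errors are √(0.6254×0.3746/283) = 0.02877 and √(0.4824×0.5176/398) = 0.02505.
Because the samples are independent, SE_diff = √(0.02877² + 0.02505²) = 0.03815.
Using z* = 1.960 for 95%, ME = 1.960 × 0.03815 = 0.07477.
p̂₁ − p̂₂ = 0.1430; interval 0.1430 ± 0.07477 gives (0.068, 0.218).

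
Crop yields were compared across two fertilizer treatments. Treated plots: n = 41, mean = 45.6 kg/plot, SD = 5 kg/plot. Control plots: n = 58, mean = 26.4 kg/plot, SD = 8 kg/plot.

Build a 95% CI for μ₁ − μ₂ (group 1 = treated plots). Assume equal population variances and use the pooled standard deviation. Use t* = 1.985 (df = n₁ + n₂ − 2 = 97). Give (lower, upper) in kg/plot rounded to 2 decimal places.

(16.40, 22.00)

s_p = √[((n₁−1)s₁² + (n₂−1)s₂²)/(n₁+n₂−2)] = √[(40·5² + 57·8²)/97] = 6.9222.
SE = 6.9222·√(1/41 + 1/58) = 1.4124.
With t* = 1.985, margin = 1.985 × 1.4124 = 2.8036.
x̄₁ − x̄₂ = 45.6 − 26.4 = 19.2000; interval 19.2000 ± 2.8036 = (16.40, 22.00).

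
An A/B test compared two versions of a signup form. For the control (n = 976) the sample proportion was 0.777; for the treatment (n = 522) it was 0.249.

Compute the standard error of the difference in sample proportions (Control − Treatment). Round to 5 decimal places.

The two standard errors are √(0.7770×0.2230/976) = 0.01332 and √(0.2490×0.7510/522) = 0.01893.
Because the samples are independent, SE_diff = √(0.01332² + 0.01893²) = 0.02315.

0.02315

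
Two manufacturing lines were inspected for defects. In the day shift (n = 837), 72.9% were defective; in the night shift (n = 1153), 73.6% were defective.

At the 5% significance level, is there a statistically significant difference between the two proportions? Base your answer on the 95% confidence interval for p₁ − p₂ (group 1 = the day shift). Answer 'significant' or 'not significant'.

not significant

Each SE is √(p̂(1−p̂)/n): √(0.7290·0.2710/837) = 0.01536 and √(0.7360·0.2640/1153) = 0.01298.
SE(p̂₁ − p̂₂) = √(SE₁² + SE₂²) = √(0.0002359296 + 0.0001684804) = 0.02011, since the two samples are independent.
At 95% confidence z* = 1.960; margin = 1.960 × 0.02011 = 0.03942.
The difference is 0.7290 − 0.7360 = -0.0070, so the interval is -0.0070 ± 0.03942 = (-0.04642, 0.03242).
The interval (-0.04642, 0.03242) contains 0, so the difference is not significant.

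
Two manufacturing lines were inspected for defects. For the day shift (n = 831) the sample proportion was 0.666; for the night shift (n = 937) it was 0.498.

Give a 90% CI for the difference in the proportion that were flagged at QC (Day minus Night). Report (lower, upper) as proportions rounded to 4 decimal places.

The two standard errors are √(0.6660×0.3340/831) = 0.01636 and √(0.4980×0.5020/937) = 0.01633.
Because the samples are independent, SE_diff = √(0.01636² + 0.01633²) = 0.02312.
Using z* = 1.645 for 90%, ME = 1.645 × 0.02312 = 0.03803.
p̂₁ − p̂₂ = 0.1680; interval 0.1680 ± 0.03803 gives (0.1300, 0.2060).

(0.1300, 0.2060)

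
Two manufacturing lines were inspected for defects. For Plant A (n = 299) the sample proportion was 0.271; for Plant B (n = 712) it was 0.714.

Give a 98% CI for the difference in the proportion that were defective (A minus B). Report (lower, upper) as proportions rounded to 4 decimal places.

Each SE is √(p̂(1−p̂)/n): √(0.2710·0.7290/299) = 0.02570 and √(0.7140·0.2860/712) = 0.01694.
SE(p̂₁ − p̂₂) = √(SE₁² + SE₂²) = √(0.00066049 + 0.0002869636) = 0.03078, since the two samples are independent.
At 98% confidence z* = 2.326; margin = 2.326 × 0.03078 = 0.07159.
The difference is 0.2710 − 0.7140 = -0.4430, so the interval is -0.4430 ± 0.07159 = (-0.5146, -0.3714).

(-0.5146, -0.3714)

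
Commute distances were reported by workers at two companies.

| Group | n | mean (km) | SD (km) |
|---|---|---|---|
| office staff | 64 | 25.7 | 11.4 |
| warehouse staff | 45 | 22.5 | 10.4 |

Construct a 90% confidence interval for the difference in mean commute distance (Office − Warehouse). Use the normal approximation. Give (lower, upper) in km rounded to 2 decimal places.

SE₁ = s₁/√n₁ = 11.4/√64 = 1.4250; SE₂ = 10.4/√45 = 1.5503.
Independent samples, unequal variances: SE_diff = √(SE₁² + SE₂²) = √(2.030625 + 2.40343009) = 2.1057.
z* = 1.645, so margin of error = 1.645 × 2.1057 = 3.4639.
Difference in means = 25.7 − 22.5 = 3.2000.
3.2000 ± 3.4639 → (-0.26, 6.66).

(-0.26, 6.66)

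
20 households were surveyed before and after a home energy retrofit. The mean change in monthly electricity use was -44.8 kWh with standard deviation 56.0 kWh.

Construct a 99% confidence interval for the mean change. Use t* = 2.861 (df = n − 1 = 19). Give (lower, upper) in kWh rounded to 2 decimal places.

Paired design: SE = s_d/√n = 56.0/√20 = 12.5220.
t* = 2.861; margin of error = 2.861 × 12.5220 = 35.8254.
-44.8 ± 35.8254 → (-80.63, -8.97).

(-80.63, -8.97)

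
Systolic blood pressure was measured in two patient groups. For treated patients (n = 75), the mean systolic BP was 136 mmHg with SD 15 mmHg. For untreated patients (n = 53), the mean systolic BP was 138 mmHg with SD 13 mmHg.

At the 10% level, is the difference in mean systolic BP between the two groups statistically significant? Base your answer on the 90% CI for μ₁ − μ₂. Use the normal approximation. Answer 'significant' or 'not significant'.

Per-group SEs: s₁/√n₁ = 15/√75 = 1.7321, s₂/√n₂ = 13/√53 = 1.7857.
Unpooled SE of the difference: √(3.00017041 + 3.18872449) = 2.4877.
Margin of error = z* · SE = 1.645 × 2.4877 = 4.0923.
x̄₁ − x̄₂ = 136 − 138 = -2.0000.
CI: -2.0000 ± 4.0923 = (-6.0923, 2.0923).
The interval (-6.0923, 2.0923) contains 0, so the difference is not significant.

not significant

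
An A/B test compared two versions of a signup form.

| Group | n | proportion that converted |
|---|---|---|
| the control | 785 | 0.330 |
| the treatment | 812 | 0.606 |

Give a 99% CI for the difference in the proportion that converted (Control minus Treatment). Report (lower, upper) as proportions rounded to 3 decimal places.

(-0.338, -0.214)

The two standard errors are √(0.3300×0.6700/785) = 0.01678 and √(0.6060×0.3940/812) = 0.01715.
Because the samples are independent, SE_diff = √(0.01678² + 0.01715²) = 0.02399.
Using z* = 2.576 for 99%, ME = 2.576 × 0.02399 = 0.06180.
p̂₁ − p̂₂ = -0.2760; interval -0.2760 ± 0.06180 gives (-0.338, -0.214).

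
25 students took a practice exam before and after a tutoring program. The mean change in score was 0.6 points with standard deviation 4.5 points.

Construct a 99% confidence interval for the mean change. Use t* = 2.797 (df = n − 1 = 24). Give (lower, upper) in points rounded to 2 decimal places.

(-1.92, 3.12)

Paired design: SE = s_d/√n = 4.5/√25 = 0.9000.
t* = 2.797; margin of error = 2.797 × 0.9000 = 2.5173.
0.6 ± 2.5173 → (-1.92, 3.12).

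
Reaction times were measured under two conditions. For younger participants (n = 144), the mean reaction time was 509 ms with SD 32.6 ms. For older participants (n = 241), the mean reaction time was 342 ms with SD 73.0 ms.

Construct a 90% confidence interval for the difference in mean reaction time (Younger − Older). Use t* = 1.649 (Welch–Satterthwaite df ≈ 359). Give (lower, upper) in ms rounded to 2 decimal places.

(158.04, 175.96)

Standard errors of each mean: 32.6/√144 = 2.7167 and 73.0/√241 = 4.7023.
SE(x̄₁ − x̄₂) = √(2.7167² + 4.7023²) = 5.4307 for independent samples with unequal variances.
With t* = 1.649, the margin is 1.649 × 5.4307 = 8.9552.
x̄₁ − x̄₂ = 509 − 342 = 167.0000; the interval is 167.0000 ± 8.9552 = (158.04, 175.96).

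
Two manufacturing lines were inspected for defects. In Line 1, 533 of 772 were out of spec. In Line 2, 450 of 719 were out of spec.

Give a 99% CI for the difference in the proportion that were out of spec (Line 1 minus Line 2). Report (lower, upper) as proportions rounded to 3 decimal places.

First, p̂₁ = 533/772 = 0.6904; p̂₂ = 450/719 = 0.6259.
The two standard errors are √(0.6904×0.3096/772) = 0.01664 and √(0.6259×0.3741/719) = 0.01805.
Because the samples are independent, SE_diff = √(0.01664² + 0.01805²) = 0.02455.
Using z* = 2.576 for 99%, ME = 2.576 × 0.02455 = 0.06324.
p̂₁ − p̂₂ = 0.0645; interval 0.0645 ± 0.06324 gives (0.001, 0.128).

(0.001, 0.128)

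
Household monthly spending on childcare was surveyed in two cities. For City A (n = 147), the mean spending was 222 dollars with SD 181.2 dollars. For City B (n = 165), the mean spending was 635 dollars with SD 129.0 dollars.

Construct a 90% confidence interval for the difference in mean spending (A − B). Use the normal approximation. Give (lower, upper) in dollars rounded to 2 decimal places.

SE₁ = s₁/√n₁ = 181.2/√147 = 14.9451; SE₂ = 129.0/√165 = 10.0426.
Independent samples, unequal variances: SE_diff = √(SE₁² + SE₂²) = √(223.35601401 + 100.85381476) = 18.0058.
z* = 1.645, so margin of error = 1.645 × 18.0058 = 29.6195.
Difference in means = 222 − 635 = -413.0000.
-413.0000 ± 29.6195 → (-442.62, -383.38).

(-442.62, -383.38)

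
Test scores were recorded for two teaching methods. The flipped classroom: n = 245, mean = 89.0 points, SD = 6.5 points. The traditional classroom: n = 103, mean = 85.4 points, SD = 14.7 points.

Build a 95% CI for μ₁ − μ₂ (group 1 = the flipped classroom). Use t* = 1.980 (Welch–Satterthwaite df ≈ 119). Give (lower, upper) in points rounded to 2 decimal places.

(0.62, 6.58)

Per-group SEs: s₁/√n₁ = 6.5/√245 = 0.4153, s₂/√n₂ = 14.7/√103 = 1.4484.
Unpooled SE of the difference: √(0.17247409 + 2.09786256) = 1.5068.
Margin of error = t* · SE = 1.980 × 1.5068 = 2.9835.
x̄₁ − x̄₂ = 89.0 − 85.4 = 3.6000.
CI: 3.6000 ± 2.9835 = (0.62, 6.58).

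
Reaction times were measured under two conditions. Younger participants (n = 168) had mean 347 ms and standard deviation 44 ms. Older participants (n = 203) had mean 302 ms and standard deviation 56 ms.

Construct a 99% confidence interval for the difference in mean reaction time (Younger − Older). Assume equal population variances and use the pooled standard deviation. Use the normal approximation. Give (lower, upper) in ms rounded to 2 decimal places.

(31.32, 58.68)

Pooled variance s_p² = [167·44² + 202·56²] / (168+203−2) = 2592.9106, so s_p = 50.9206.
SE_diff = s_p·√(1/n₁ + 1/n₂) = 50.9206·√(1/168 + 1/203) = 5.3110.
z* = 2.576; margin = 2.576 × 5.3110 = 13.6811.
Difference = 347 − 302 = 45.0000.
45.0000 ± 13.6811 → (31.32, 58.68).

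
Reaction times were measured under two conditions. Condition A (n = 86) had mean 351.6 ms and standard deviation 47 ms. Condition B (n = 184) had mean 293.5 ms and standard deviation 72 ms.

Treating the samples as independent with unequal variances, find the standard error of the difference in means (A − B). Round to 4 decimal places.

7.3389

SE₁ = s₁/√n₁ = 47/√86 = 5.0681; SE₂ = 72/√184 = 5.3079.
Independent samples, unequal variances: SE_diff = √(SE₁² + SE₂²) = √(25.68563761 + 28.17380241) = 7.3389.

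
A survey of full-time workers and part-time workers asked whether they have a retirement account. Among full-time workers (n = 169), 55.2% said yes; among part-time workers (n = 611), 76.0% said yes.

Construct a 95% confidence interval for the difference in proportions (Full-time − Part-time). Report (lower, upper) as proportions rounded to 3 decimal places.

(-0.290, -0.126)

SE₁ = √(p̂₁(1−p̂₁)/n₁) = √(0.5520·0.4480/169) = 0.03825; SE₂ = √(0.7600·0.2400/611) = 0.01728.
Independent samples: SE of the difference = √(SE₁² + SE₂²) = √(0.0014630625 + 0.0002985984) = 0.04197.
z* for 95% confidence is 1.960, so the margin of error is 1.960 × 0.04197 = 0.08226.
Point estimate p̂₁ − p̂₂ = 0.5520 − 0.7600 = -0.2080.
-0.2080 ± 0.08226 → (-0.290, -0.126).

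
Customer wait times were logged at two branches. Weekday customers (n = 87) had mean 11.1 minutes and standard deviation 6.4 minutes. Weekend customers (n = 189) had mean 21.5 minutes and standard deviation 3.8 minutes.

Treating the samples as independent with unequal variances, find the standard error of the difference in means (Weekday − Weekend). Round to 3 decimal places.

0.740

Standard errors of each mean: 6.4/√87 = 0.6862 and 3.8/√189 = 0.2764.
SE(x̄₁ − x̄₂) = √(0.6862² + 0.2764²) = 0.7398 for independent samples with unequal variances.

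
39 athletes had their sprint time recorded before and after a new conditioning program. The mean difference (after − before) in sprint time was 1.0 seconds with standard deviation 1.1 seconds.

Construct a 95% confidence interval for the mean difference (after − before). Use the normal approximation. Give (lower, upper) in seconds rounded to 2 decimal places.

(0.65, 1.35)

This is a matched-pairs design, so SE = s_d/√n = 1.1/√39 = 0.1761.
Margin = 1.960 × 0.1761 = 0.3452; the interval is 1.0 ± 0.3452 = (0.65, 1.35).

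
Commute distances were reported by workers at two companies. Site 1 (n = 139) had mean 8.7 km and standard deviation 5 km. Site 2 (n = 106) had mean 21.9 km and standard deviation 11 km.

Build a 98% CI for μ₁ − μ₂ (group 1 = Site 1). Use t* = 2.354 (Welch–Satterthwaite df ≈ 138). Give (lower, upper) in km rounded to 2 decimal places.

(-15.91, -10.49)

Standard errors of each mean: 5/√139 = 0.4241 and 11/√106 = 1.0684.
SE(x̄₁ − x̄₂) = √(0.4241² + 1.0684²) = 1.1495 for independent samples with unequal variances.
With t* = 2.354, the margin is 2.354 × 1.1495 = 2.7059.
x̄₁ − x̄₂ = 8.7 − 21.9 = -13.2000; the interval is -13.2000 ± 2.7059 = (-15.91, -10.49).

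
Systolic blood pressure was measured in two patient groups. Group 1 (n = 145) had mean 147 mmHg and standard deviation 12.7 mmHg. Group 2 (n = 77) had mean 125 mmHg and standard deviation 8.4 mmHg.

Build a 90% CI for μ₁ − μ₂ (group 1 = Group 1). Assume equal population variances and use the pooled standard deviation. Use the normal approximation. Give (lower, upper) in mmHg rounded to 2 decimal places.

s_p = √[((n₁−1)s₁² + (n₂−1)s₂²)/(n₁+n₂−2)] = √[(144·12.7² + 76·8.4²)/220] = 11.3994.
SE = 11.3994·√(1/145 + 1/77) = 1.6074.
With z* = 1.645, margin = 1.645 × 1.6074 = 2.6442.
x̄₁ − x̄₂ = 147 − 125 = 22.0000; interval 22.0000 ± 2.6442 = (19.36, 24.64).

(19.36, 24.64)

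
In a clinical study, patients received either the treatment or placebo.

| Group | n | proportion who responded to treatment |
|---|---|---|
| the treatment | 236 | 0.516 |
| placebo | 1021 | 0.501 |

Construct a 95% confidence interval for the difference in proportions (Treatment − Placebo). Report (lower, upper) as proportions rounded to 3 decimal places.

(-0.056, 0.086)

The two standard errors are √(0.5160×0.4840/236) = 0.03253 and √(0.5010×0.4990/1021) = 0.01565.
Because the samples are independent, SE_diff = √(0.03253² + 0.01565²) = 0.03610.
Using z* = 1.960 for 95%, ME = 1.960 × 0.03610 = 0.07076.
p̂₁ − p̂₂ = 0.0150; interval 0.0150 ± 0.07076 gives (-0.056, 0.086).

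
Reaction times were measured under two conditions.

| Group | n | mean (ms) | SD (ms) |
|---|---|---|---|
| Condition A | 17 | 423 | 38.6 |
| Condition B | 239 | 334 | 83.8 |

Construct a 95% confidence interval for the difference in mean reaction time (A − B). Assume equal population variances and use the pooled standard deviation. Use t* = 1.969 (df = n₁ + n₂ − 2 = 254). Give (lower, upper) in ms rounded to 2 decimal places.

Pooled variance s_p² = [16·38.6² + 238·83.8²] / (17+239−2) = 6673.9373, so s_p = 81.6942.
SE_diff = s_p·√(1/n₁ + 1/n₂) = 81.6942·√(1/17 + 1/239) = 20.5063.
t* = 1.969; margin = 1.969 × 20.5063 = 40.3769.
Difference = 423 − 334 = 89.0000.
89.0000 ± 40.3769 → (48.62, 129.38).

(48.62, 129.38)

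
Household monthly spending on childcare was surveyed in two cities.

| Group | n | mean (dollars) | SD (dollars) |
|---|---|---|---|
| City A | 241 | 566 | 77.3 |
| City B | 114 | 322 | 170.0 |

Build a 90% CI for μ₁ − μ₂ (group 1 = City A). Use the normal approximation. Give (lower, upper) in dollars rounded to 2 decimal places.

Standard errors of each mean: 77.3/√241 = 4.9793 and 170.0/√114 = 15.9220.
SE(x̄₁ − x̄₂) = √(4.9793² + 15.9220²) = 16.6824 for independent samples with unequal variances.
With z* = 1.645, the margin is 1.645 × 16.6824 = 27.4425.
x̄₁ − x̄₂ = 566 − 322 = 244.0000; the interval is 244.0000 ± 27.4425 = (216.56, 271.44).

(216.56, 271.44)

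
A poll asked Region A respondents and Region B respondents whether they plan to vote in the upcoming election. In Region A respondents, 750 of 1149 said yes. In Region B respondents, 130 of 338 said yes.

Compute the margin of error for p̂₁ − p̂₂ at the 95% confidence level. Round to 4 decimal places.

First, p̂₁ = 750/1149 = 0.6527; p̂₂ = 130/338 = 0.3846.
The two standard errors are √(0.6527×0.3473/1149) = 0.01405 and √(0.3846×0.6154/338) = 0.02646.
Because the samples are independent, SE_diff = √(0.01405² + 0.02646²) = 0.02996.
Using z* = 1.960 for 95%, ME = 1.960 × 0.02996 = 0.05872.

0.0587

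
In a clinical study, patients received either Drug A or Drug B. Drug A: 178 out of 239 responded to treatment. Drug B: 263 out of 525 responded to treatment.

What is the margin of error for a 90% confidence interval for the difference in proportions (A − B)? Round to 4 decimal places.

p̂₁ = 178/239 = 0.7448 and p̂₂ = 263/525 = 0.5010.
SE₁ = √(p̂₁(1−p̂₁)/n₁) = √(0.7448·0.2552/239) = 0.02820; SE₂ = √(0.5010·0.4990/525) = 0.02182.
Independent samples: SE of the difference = √(SE₁² + SE₂²) = √(0.00079524 + 0.0004761124) = 0.03566.
z* for 90% confidence is 1.645, so the margin of error is 1.645 × 0.03566 = 0.05866.

0.0587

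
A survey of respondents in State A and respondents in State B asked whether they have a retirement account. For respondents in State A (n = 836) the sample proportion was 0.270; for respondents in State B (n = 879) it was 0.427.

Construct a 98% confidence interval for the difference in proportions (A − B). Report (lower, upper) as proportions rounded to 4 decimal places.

(-0.2097, -0.1043)

Each SE is √(p̂(1−p̂)/n): √(0.2700·0.7300/836) = 0.01535 and √(0.4270·0.5730/879) = 0.01668.
SE(p̂₁ − p̂₂) = √(SE₁² + SE₂²) = √(0.0002356225 + 0.0002782224) = 0.02267, since the two samples are independent.
At 98% confidence z* = 2.326; margin = 2.326 × 0.02267 = 0.05273.
The difference is 0.2700 − 0.4270 = -0.1570, so the interval is -0.1570 ± 0.05273 = (-0.2097, -0.1043).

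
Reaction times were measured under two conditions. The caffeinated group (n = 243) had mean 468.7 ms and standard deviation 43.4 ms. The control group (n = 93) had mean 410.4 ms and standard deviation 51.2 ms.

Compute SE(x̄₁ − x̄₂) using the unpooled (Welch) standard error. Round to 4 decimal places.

Per-group SEs: s₁/√n₁ = 43.4/√243 = 2.7841, s₂/√n₂ = 51.2/√93 = 5.3092.
Unpooled SE of the difference: √(7.75121281 + 28.18760464) = 5.9949.

5.9949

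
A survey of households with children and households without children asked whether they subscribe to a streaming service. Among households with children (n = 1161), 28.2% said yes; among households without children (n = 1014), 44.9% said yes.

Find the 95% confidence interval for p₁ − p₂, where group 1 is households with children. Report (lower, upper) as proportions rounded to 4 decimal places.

Each SE is √(p̂(1−p̂)/n): √(0.2820·0.7180/1161) = 0.01321 and √(0.4490·0.5510/1014) = 0.01562.
SE(p̂₁ − p̂₂) = √(SE₁² + SE₂²) = √(0.0001745041 + 0.0002439844) = 0.02046, since the two samples are independent.
At 95% confidence z* = 1.960; margin = 1.960 × 0.02046 = 0.04010.
The difference is 0.2820 − 0.4490 = -0.1670, so the interval is -0.1670 ± 0.04010 = (-0.2071, -0.1269).

(-0.2071, -0.1269)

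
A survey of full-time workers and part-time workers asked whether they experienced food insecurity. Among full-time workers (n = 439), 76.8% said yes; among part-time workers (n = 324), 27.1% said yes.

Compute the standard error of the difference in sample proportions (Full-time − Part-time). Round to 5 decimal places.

0.03187

Each SE is √(p̂(1−p̂)/n): √(0.7680·0.2320/439) = 0.02015 and √(0.2710·0.7290/324) = 0.02469.
SE(p̂₁ − p̂₂) = √(SE₁² + SE₂²) = √(0.0004060225 + 0.0006095961) = 0.03187, since the two samples are independent.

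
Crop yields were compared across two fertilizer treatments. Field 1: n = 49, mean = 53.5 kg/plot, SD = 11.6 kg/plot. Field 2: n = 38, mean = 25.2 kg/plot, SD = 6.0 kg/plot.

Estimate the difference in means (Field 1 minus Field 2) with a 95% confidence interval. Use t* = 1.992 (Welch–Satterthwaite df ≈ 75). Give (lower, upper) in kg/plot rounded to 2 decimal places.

(24.47, 32.13)

SE₁ = s₁/√n₁ = 11.6/√49 = 1.6571; SE₂ = 6.0/√38 = 0.9733.
Independent samples, unequal variances: SE_diff = √(SE₁² + SE₂²) = √(2.74598041 + 0.94731289) = 1.9218.
t* = 1.992, so margin of error = 1.992 × 1.9218 = 3.8282.
Difference in means = 53.5 − 25.2 = 28.3000.
28.3000 ± 3.8282 → (24.47, 32.13).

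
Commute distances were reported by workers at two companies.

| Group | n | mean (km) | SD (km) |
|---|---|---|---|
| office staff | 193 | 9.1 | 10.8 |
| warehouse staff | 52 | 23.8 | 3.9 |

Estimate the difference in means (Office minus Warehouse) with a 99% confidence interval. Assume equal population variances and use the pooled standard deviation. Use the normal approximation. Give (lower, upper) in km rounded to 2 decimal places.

Pooled variance s_p² = [192·10.8² + 51·3.9²] / (193+52−2) = 95.3522, so s_p = 9.7648.
SE_diff = s_p·√(1/n₁ + 1/n₂) = 9.7648·√(1/193 + 1/52) = 1.5257.
z* = 2.576; margin = 2.576 × 1.5257 = 3.9302.
Difference = 9.1 − 23.8 = -14.7000.
-14.7000 ± 3.9302 → (-18.63, -10.77).

(-18.63, -10.77)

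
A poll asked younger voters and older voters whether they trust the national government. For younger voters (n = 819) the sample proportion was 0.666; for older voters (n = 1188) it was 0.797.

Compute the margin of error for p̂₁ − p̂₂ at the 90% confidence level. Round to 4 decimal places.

Each SE is √(p̂(1−p̂)/n): √(0.6660·0.3340/819) = 0.01648 and √(0.7970·0.2030/1188) = 0.01167.
SE(p̂₁ − p̂₂) = √(SE₁² + SE₂²) = √(0.0002715904 + 0.0001361889) = 0.02019, since the two samples are independent.
At 90% confidence z* = 1.645; margin = 1.645 × 0.02019 = 0.03321.

0.0332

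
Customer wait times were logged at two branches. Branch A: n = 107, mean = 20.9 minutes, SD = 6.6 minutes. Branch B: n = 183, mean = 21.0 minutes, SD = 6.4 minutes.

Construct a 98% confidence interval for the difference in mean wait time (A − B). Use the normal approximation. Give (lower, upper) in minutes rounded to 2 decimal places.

(-1.95, 1.75)

Per-group SEs: s₁/√n₁ = 6.6/√107 = 0.6380, s₂/√n₂ = 6.4/√183 = 0.4731.
Unpooled SE of the difference: √(0.407044 + 0.22382361) = 0.7943.
Margin of error = z* · SE = 2.326 × 0.7943 = 1.8475.
x̄₁ − x̄₂ = 20.9 − 21.0 = -0.1000.
CI: -0.1000 ± 1.8475 = (-1.95, 1.75).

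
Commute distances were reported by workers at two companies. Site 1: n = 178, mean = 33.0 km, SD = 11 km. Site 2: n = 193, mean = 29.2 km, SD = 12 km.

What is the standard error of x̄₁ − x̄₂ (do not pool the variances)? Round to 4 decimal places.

SE₁ = s₁/√n₁ = 11/√178 = 0.8245; SE₂ = 12/√193 = 0.8638.
Independent samples, unequal variances: SE_diff = √(SE₁² + SE₂²) = √(0.67980025 + 0.74615044) = 1.1941.

1.1941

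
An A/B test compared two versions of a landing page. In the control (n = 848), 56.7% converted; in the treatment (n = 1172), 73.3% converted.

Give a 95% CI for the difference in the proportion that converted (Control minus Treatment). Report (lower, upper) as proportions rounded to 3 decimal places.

(-0.208, -0.124)

The two standard errors are √(0.5670×0.4330/848) = 0.01702 and √(0.7330×0.2670/1172) = 0.01292.
Because the samples are independent, SE_diff = √(0.01702² + 0.01292²) = 0.02137.
Using z* = 1.960 for 95%, ME = 1.960 × 0.02137 = 0.04189.
p̂₁ − p̂₂ = -0.1660; interval -0.1660 ± 0.04189 gives (-0.208, -0.124).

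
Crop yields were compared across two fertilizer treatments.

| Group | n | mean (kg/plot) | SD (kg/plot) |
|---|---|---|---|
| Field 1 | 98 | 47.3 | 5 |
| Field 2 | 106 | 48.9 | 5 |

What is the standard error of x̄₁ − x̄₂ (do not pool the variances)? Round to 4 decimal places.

0.7007

Standard errors of each mean: 5/√98 = 0.5051 and 5/√106 = 0.4856.
SE(x̄₁ − x̄₂) = √(0.5051² + 0.4856²) = 0.7007 for independent samples with unequal variances.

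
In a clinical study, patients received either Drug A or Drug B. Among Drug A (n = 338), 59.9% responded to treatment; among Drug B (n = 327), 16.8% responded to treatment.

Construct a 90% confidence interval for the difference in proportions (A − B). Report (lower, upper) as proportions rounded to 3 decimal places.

(0.376, 0.486)

The two standard errors are √(0.5990×0.4010/338) = 0.02666 and √(0.1680×0.8320/327) = 0.02067.
Because the samples are independent, SE_diff = √(0.02666² + 0.02067²) = 0.03373.
Using z* = 1.645 for 90%, ME = 1.645 × 0.03373 = 0.05549.
p̂₁ − p̂₂ = 0.4310; interval 0.4310 ± 0.05549 gives (0.376, 0.486).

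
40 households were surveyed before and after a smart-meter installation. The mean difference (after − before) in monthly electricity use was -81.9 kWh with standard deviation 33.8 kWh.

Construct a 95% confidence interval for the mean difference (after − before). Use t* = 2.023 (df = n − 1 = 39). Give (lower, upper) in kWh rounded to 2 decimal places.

This is a matched-pairs design, so SE = s_d/√n = 33.8/√40 = 5.3442.
Margin = 2.023 × 5.3442 = 10.8113; the interval is -81.9 ± 10.8113 = (-92.71, -71.09).

(-92.71, -71.09)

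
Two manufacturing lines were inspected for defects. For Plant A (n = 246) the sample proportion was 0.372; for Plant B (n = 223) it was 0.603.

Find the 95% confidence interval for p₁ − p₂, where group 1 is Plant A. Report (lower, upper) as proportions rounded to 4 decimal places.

Each SE is √(p̂(1−p̂)/n): √(0.3720·0.6280/246) = 0.03082 and √(0.6030·0.3970/223) = 0.03276.
SE(p̂₁ − p̂₂) = √(SE₁² + SE₂²) = √(0.0009498724 + 0.0010732176) = 0.04498, since the two samples are independent.
At 95% confidence z* = 1.960; margin = 1.960 × 0.04498 = 0.08816.
The difference is 0.3720 − 0.6030 = -0.2310, so the interval is -0.2310 ± 0.08816 = (-0.3192, -0.1428).

(-0.3192, -0.1428)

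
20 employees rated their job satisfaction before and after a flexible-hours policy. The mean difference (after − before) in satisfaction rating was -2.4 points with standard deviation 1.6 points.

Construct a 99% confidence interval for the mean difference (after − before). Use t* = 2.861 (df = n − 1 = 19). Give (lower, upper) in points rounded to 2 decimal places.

(-3.42, -1.38)

Paired design: SE = s_d/√n = 1.6/√20 = 0.3578.
t* = 2.861; margin of error = 2.861 × 0.3578 = 1.0237.
-2.4 ± 1.0237 → (-3.42, -1.38).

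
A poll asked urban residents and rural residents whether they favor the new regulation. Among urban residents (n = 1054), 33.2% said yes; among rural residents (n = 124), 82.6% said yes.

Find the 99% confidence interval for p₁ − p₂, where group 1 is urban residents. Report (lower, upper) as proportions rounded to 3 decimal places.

(-0.589, -0.399)

SE₁ = √(p̂₁(1−p̂₁)/n₁) = √(0.3320·0.6680/1054) = 0.01451; SE₂ = √(0.8260·0.1740/124) = 0.03405.
Independent samples: SE of the difference = √(SE₁² + SE₂²) = √(0.0002105401 + 0.0011594025) = 0.03701.
z* for 99% confidence is 2.576, so the margin of error is 2.576 × 0.03701 = 0.09534.
Point estimate p̂₁ − p̂₂ = 0.3320 − 0.8260 = -0.4940.
-0.4940 ± 0.09534 → (-0.589, -0.399).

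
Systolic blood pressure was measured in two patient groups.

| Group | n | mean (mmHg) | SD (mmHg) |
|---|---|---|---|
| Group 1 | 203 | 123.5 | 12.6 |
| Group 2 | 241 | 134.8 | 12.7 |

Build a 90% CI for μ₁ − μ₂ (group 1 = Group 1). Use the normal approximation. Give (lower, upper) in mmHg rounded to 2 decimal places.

Per-group SEs: s₁/√n₁ = 12.6/√203 = 0.8843, s₂/√n₂ = 12.7/√241 = 0.8181.
Unpooled SE of the difference: √(0.78198649 + 0.66928761) = 1.2047.
Margin of error = z* · SE = 1.645 × 1.2047 = 1.9817.
x̄₁ − x̄₂ = 123.5 − 134.8 = -11.3000.
CI: -11.3000 ± 1.9817 = (-13.28, -9.32).

(-13.28, -9.32)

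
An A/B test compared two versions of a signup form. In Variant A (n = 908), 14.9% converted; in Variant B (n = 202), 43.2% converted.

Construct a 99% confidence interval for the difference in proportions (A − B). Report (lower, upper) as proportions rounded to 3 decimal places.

(-0.378, -0.188)

Each SE is √(p̂(1−p̂)/n): √(0.1490·0.8510/908) = 0.01182 and √(0.4320·0.5680/202) = 0.03485.
SE(p̂₁ − p̂₂) = √(SE₁² + SE₂²) = √(0.0001397124 + 0.0012145225) = 0.03680, since the two samples are independent.
At 99% confidence z* = 2.576; margin = 2.576 × 0.03680 = 0.09480.
The difference is 0.1490 − 0.4320 = -0.2830, so the interval is -0.2830 ± 0.09480 = (-0.378, -0.188).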